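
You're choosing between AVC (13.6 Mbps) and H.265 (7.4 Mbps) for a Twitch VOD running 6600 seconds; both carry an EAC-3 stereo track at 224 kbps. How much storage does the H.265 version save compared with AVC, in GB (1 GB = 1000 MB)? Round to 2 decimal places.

Audio: 224 kbps = 0.224 Mbps.
AVC: 13.824 Mbps × 6600 s = 91238.4 Mb = 11.405 GB.
H.265: 7.624 Mbps × 6600 s = 50318.4 Mb = 6.290 GB.
Saving: 11.405 − 6.290 = 5.115 GB.

5.12 GB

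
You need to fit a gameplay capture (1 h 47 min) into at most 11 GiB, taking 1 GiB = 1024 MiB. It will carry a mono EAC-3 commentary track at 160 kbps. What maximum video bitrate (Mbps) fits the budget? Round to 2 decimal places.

14.56 Mbps

Budget: 11 GiB = 94489.3 Mb.
1 h 47 min = 107 min = 6420 s
Total bitrate budget: 94489.3 Mb / 6420 s = 14.718 Mbps.
Audio: 160 kbps = 0.160 Mbps.
Video: 14.718 − 0.160 = 14.558 Mbps.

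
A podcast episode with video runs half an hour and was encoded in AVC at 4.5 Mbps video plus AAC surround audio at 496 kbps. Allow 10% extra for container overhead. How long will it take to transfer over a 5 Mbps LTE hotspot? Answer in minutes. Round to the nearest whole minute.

33 minutes

30 min = 1800 s
Audio: 496 kbps = 0.496 Mbps.
Total bitrate: 4.996 Mbps.
File: 4.996 Mbps × 1800 s = 8992.8 Mb.
With 10% container overhead: ×1.10. → 9892.1 Mb.
At 5 Mbps: 9892.1 / 5 = 1978.4 s ≈ 33 minutes.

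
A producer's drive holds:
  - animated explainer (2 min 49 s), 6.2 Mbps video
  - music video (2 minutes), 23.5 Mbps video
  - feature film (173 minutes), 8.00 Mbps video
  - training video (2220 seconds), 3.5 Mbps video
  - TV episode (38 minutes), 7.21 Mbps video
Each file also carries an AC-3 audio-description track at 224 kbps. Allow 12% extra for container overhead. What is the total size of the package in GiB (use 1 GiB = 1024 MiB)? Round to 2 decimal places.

Audio: 224 kbps = 0.224 Mbps.
animated explainer: 6.424 Mbps × 169 s × 1.12 = 1215.9 Mb
music video: 23.724 Mbps × 120 s × 1.12 = 3188.5 Mb
feature film: 8.224 Mbps × 10380 s × 1.12 = 95608.9 Mb
training video: 3.724 Mbps × 2220 s × 1.12 = 9259.4 Mb
TV episode: 7.434 Mbps × 2280 s × 1.12 = 18983.5 Mb
Total: 128256.2 Mb = 16032.0 MB.
= 14.93 GiB.

14.93 GiB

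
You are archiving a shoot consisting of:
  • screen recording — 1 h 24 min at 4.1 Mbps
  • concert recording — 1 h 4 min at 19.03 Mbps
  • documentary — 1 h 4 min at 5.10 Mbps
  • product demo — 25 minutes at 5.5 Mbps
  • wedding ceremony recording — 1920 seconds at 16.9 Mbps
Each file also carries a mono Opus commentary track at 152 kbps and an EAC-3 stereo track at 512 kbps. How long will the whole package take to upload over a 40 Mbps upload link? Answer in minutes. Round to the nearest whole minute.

69 minutes

Audio total: 152 + 512 = 664 kbps = 0.664 Mbps.
screen recording: 4.764 Mbps × 5040 s = 24010.6 Mb
concert recording: 19.694 Mbps × 3840 s = 75625.0 Mb
documentary: 5.764 Mbps × 3840 s = 22133.8 Mb
product demo: 6.164 Mbps × 1500 s = 9246.0 Mb
wedding ceremony recording: 17.564 Mbps × 1920 s = 33722.9 Mb
Total: 164738.2 Mb = 20592.3 MB.
At 40 Mbps: 164738.2 / 40 = 4118 s ≈ 68.6 minutes.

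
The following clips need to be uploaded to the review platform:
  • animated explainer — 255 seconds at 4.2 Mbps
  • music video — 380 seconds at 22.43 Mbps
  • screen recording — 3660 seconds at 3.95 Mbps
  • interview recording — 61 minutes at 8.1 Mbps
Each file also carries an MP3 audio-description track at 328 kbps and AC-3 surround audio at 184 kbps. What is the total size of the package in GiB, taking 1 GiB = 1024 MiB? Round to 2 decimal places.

6.73 GiB

Audio total: 328 + 184 = 512 kbps = 0.512 Mbps.
animated explainer: 4.712 Mbps × 255 s = 1201.6 Mb
music video: 22.942 Mbps × 380 s = 8718.0 Mb
screen recording: 4.462 Mbps × 3660 s = 16330.9 Mb
interview recording: 8.612 Mbps × 3660 s = 31519.9 Mb
Total: 57770.4 Mb = 7221.3 MB.
= 6.725 GiB.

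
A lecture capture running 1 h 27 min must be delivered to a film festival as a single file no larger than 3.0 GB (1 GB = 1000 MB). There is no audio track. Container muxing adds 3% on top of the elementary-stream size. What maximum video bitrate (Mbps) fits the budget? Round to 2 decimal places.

4.46 Mbps

Budget: 3.0 GB = 24000.0 Mb.
Stream payload after overhead: 24000.0 / 1.03 = 23301.0 Mb.
1 h 27 min = 87 min = 5220 s
Total bitrate budget: 23301.0 Mb / 5220 s = 4.464 Mbps.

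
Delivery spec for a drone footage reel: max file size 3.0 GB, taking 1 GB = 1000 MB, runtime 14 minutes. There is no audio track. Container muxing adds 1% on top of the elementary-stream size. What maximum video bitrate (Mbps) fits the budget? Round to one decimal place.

Budget: 3.0 GB = 24000.0 Mb.
Stream payload after overhead: 24000.0 / 1.01 = 23762.4 Mb.
14 min = 840 s
Total bitrate budget: 23762.4 Mb / 840 s = 28.289 Mbps.

28.3 Mbps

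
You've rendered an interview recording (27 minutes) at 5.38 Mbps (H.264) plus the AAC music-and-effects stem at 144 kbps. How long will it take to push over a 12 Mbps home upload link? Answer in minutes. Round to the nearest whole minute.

27 min = 1620 s
Audio: 144 kbps = 0.144 Mbps.
Total bitrate: 5.524 Mbps.
File: 5.524 Mbps × 1620 s = 8948.9 Mb.
At 12 Mbps: 8948.9 / 12 = 745.7 s ≈ 12.4 minutes.

12 minutes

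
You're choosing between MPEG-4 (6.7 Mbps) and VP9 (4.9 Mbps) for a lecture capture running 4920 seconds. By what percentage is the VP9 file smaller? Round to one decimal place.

26.9%

MPEG-4: 6.700 Mbps × 4920 s = 32964.0 Mb = 4.120 GB.
VP9: 4.900 Mbps × 4920 s = 24108.0 Mb = 3.014 GB.
Reduction: (1 − 3.014/4.120) × 100 = 26.87%.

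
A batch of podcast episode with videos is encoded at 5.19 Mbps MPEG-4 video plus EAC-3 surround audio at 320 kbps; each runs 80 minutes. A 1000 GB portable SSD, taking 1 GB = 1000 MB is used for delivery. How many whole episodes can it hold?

80 min = 4800 s
Audio: 320 kbps = 0.320 Mbps.
Total bitrate: 5.510 Mbps.
Per item: 5.510 Mbps × 4800 s = 26,448 Mb = 3,306 MB.
Capacity: 1000 GB = 8,000,000 Mb; 302.48 items → 302 complete.

302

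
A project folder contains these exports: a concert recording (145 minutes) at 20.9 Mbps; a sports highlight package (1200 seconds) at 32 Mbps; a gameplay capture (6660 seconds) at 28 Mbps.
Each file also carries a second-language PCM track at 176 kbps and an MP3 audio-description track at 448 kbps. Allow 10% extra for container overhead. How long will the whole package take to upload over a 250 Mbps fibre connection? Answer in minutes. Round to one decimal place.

30.6 minutes

Audio total: 176 + 448 = 624 kbps = 0.624 Mbps.
concert recording: 21.524 Mbps × 8700 s × 1.10 = 205984.7 Mb
sports highlight package: 32.624 Mbps × 1200 s × 1.10 = 43063.7 Mb
gameplay capture: 28.624 Mbps × 6660 s × 1.10 = 209699.4 Mb
Total: 458747.8 Mb = 57343.5 MB.
At 250 Mbps: 458747.8 / 250 = 1835 s ≈ 30.6 minutes.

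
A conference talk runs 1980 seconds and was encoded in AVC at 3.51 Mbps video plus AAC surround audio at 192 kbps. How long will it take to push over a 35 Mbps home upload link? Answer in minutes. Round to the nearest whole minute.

Audio: 192 kbps = 0.192 Mbps.
Total bitrate: 3.702 Mbps.
File: 3.702 Mbps × 1980 s = 7330.0 Mb.
At 35 Mbps: 7330.0 / 35 = 209.4 s ≈ 3.49 minutes.

3 minutes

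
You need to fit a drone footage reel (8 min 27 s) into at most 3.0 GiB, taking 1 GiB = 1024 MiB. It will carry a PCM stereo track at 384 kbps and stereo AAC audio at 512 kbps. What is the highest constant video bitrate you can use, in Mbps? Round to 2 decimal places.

49.93 Mbps

Budget: 3.0 GiB = 25769.8 Mb.
8 min 27 s = 507 s
Total bitrate budget: 25769.8 Mb / 507 s = 50.828 Mbps.
Audio total: 384 + 512 = 896 kbps = 0.896 Mbps.
Video: 50.828 − 0.896 = 49.932 Mbps.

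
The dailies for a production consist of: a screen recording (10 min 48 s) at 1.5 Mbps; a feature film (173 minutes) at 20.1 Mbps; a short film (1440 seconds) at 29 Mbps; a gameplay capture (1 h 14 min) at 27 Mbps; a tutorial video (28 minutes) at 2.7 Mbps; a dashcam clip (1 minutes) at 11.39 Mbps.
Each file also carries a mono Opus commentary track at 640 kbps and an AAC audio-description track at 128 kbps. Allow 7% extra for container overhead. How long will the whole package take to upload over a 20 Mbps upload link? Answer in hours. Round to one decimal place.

Audio total: 640 + 128 = 768 kbps = 0.768 Mbps.
screen recording: 2.268 Mbps × 648 s × 1.07 = 1572.5 Mb
feature film: 20.868 Mbps × 10380 s × 1.07 = 231772.5 Mb
short film: 29.768 Mbps × 1440 s × 1.07 = 45866.5 Mb
gameplay capture: 27.768 Mbps × 4440 s × 1.07 = 131920.2 Mb
tutorial video: 3.468 Mbps × 1680 s × 1.07 = 6234.1 Mb
dashcam clip: 12.158 Mbps × 60 s × 1.07 = 780.5 Mb
Total: 418146.4 Mb = 52268.3 MB.
At 20 Mbps: 418146.4 / 20 = 20907 s ≈ 5.81 hours.

5.8 hours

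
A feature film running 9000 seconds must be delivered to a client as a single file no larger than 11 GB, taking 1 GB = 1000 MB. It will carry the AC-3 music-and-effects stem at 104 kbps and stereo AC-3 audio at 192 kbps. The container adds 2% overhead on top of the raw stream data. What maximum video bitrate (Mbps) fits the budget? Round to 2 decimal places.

9.29 Mbps

Budget: 11 GB = 88000.0 Mb.
Stream payload after overhead: 88000.0 / 1.02 = 86274.5 Mb.
Total bitrate budget: 86274.5 Mb / 9000 s = 9.586 Mbps.
Audio total: 104 + 192 = 296 kbps = 0.296 Mbps.
Video: 9.586 − 0.296 = 9.290 Mbps.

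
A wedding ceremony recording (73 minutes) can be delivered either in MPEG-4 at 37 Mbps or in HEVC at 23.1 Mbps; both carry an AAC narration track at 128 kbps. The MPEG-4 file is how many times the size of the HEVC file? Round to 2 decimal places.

73 min = 4380 s
Audio: 128 kbps = 0.128 Mbps.
MPEG-4: 37.128 Mbps × 4380 s = 162620.6 Mb = 20.328 GB.
HEVC: 23.228 Mbps × 4380 s = 101738.6 Mb = 12.717 GB.
Ratio: 20.328 / 12.717 = 1.598.

1.60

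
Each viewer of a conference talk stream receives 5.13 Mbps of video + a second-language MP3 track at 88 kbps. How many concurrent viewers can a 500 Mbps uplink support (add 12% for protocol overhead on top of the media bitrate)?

85

Audio: 88 kbps = 0.088 Mbps.
Per-viewer media rate: 5.218 Mbps.
On the wire with 12% overhead: 5.844 Mbps.
500 Mbps = 500.0 Mbps; 500.0 / 5.844 = 85.56 → 85 viewers.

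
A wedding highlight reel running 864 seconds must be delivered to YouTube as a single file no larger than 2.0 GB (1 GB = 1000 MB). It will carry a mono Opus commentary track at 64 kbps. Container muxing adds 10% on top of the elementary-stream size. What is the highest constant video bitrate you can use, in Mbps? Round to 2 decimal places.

Budget: 2.0 GB = 16000.0 Mb.
Stream payload after overhead: 16000.0 / 1.10 = 14545.5 Mb.
Total bitrate budget: 14545.5 Mb / 864 s = 16.835 Mbps.
Audio: 64 kbps = 0.064 Mbps.
Video: 16.835 − 0.064 = 16.771 Mbps.

16.77 Mbps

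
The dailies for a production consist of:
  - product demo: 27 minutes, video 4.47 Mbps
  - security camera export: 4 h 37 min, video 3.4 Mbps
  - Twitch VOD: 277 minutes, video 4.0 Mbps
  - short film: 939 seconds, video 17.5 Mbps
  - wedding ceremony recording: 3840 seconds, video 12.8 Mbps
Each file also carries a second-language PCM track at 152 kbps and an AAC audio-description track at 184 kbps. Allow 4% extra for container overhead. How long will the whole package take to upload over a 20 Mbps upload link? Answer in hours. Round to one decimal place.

3.0 hours

Audio total: 152 + 184 = 336 kbps = 0.336 Mbps.
product demo: 4.806 Mbps × 1620 s × 1.04 = 8097.1 Mb
security camera export: 3.736 Mbps × 16620 s × 1.04 = 64576.0 Mb
Twitch VOD: 4.336 Mbps × 16620 s × 1.04 = 74946.9 Mb
short film: 17.836 Mbps × 939 s × 1.04 = 17417.9 Mb
wedding ceremony recording: 13.136 Mbps × 3840 s × 1.04 = 52459.9 Mb
Total: 217497.9 Mb = 27187.2 MB.
At 20 Mbps: 217497.9 / 20 = 10875 s ≈ 3.02 hours.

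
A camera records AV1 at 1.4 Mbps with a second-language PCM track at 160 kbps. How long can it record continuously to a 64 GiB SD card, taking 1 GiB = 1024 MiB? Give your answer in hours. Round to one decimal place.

97.9 hours

Audio: 160 kbps = 0.160 Mbps.
Total bitrate: 1.4 + 0.160 = 1.560 Mbps.
Capacity: 64 GiB = 549,756 Mb.
Recording time: 549,756 / 1.560 = 352,408 s ≈ 97.9 hours.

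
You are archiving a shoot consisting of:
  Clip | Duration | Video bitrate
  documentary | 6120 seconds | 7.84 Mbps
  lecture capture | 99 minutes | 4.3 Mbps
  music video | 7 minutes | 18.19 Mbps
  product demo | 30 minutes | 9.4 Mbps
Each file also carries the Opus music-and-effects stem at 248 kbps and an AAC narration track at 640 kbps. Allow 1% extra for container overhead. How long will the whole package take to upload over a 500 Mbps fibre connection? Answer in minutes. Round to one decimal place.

Audio total: 248 + 640 = 888 kbps = 0.888 Mbps.
documentary: 8.728 Mbps × 6120 s × 1.01 = 53949.5 Mb
lecture capture: 5.188 Mbps × 5940 s × 1.01 = 31124.9 Mb
music video: 19.078 Mbps × 420 s × 1.01 = 8092.9 Mb
product demo: 10.288 Mbps × 1800 s × 1.01 = 18703.6 Mb
Total: 111870.9 Mb = 13983.9 MB.
At 500 Mbps: 111870.9 / 500 = 224 s ≈ 3.73 minutes.

3.7 minutes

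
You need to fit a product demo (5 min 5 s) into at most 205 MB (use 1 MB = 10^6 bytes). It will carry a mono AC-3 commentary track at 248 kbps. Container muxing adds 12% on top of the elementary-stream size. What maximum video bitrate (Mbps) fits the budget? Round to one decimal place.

Budget: 205 MB = 1640.0 Mb.
Stream payload after overhead: 1640.0 / 1.12 = 1464.3 Mb.
5 min 5 s = 305 s
Total bitrate budget: 1464.3 Mb / 305 s = 4.801 Mbps.
Audio: 248 kbps = 0.248 Mbps.
Video: 4.801 − 0.248 = 4.553 Mbps.

4.6 Mbps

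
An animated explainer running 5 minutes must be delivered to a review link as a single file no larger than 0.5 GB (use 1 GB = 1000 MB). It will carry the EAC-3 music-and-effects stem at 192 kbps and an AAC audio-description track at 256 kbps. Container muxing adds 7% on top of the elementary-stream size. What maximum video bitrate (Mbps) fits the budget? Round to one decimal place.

12.0 Mbps

Budget: 0.5 GB = 4000.0 Mb.
Stream payload after overhead: 4000.0 / 1.07 = 3738.3 Mb.
5 min = 300 s
Total bitrate budget: 3738.3 Mb / 300 s = 12.461 Mbps.
Audio total: 192 + 256 = 448 kbps = 0.448 Mbps.
Video: 12.461 − 0.448 = 12.013 Mbps.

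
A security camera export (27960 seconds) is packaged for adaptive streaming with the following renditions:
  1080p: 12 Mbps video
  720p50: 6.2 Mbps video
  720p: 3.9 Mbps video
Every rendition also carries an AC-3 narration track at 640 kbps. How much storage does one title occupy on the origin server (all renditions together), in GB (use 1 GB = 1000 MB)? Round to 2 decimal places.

83.95 GB

Audio: 640 kbps = 0.640 Mbps.
Sum of rendition bitrates: (12+0.640) + (6.2+0.640) + (3.9+0.640) = 24.020 Mbps.
× 27960 s = 671,599 Mb = 83,950 MB = 83.95 GB.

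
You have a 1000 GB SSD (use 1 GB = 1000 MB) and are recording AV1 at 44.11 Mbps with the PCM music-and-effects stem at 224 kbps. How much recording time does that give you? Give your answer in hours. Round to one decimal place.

50.1 hours

Audio: 224 kbps = 0.224 Mbps.
Total bitrate: 44.11 + 0.224 = 44.334 Mbps.
Capacity: 1000 GB = 8,000,000 Mb.
Recording time: 8,000,000 / 44.334 = 180,448 s ≈ 50.1 hours.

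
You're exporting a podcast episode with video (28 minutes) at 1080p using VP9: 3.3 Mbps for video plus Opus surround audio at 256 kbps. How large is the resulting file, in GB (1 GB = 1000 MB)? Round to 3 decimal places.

0.747 GB

28 min = 1680 s
Audio: 256 kbps = 0.256 Mbps.
Total bitrate: 3.3 + 0.256 = 3.556 Mbps.
Stream data: 3.556 Mbps × 1680 s = 5974.1 Mb.
5,974 Mb ÷ 8 = 746.8 MB → 0.7468 GB.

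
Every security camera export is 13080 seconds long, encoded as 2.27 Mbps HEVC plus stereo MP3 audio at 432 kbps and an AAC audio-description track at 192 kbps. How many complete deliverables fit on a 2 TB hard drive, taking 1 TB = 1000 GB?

Audio total: 432 + 192 = 624 kbps = 0.624 Mbps.
Total bitrate: 2.894 Mbps.
Per item: 2.894 Mbps × 13080 s = 37,854 Mb = 4,732 MB.
Capacity: 2 TB = 16,000,000 Mb; 422.68 items → 422 complete.

422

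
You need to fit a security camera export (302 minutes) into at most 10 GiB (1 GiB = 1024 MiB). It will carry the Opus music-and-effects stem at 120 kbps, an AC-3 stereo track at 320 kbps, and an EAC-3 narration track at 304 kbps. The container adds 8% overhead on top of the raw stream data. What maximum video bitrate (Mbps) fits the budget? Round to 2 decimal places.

3.65 Mbps

Budget: 10 GiB = 85899.3 Mb.
Stream payload after overhead: 85899.3 / 1.08 = 79536.4 Mb.
302 min = 18120 s
Total bitrate budget: 79536.4 Mb / 18120 s = 4.389 Mbps.
Audio total: 120 + 320 + 304 = 744 kbps = 0.744 Mbps.
Video: 4.389 − 0.744 = 3.645 Mbps.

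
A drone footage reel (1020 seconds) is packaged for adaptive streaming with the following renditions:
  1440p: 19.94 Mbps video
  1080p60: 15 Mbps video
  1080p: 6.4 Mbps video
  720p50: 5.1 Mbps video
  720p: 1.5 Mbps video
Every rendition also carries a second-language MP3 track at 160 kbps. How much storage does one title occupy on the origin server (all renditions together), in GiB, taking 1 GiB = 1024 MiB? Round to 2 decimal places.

5.79 GiB

Audio: 160 kbps = 0.160 Mbps.
Sum of rendition bitrates: (19.94+0.160) + (15+0.160) + (6.4+0.160) + (5.1+0.160) + (1.5+0.160) = 48.740 Mbps.
× 1020 s = 49,715 Mb = 6,214 MB = 5.788 GiB.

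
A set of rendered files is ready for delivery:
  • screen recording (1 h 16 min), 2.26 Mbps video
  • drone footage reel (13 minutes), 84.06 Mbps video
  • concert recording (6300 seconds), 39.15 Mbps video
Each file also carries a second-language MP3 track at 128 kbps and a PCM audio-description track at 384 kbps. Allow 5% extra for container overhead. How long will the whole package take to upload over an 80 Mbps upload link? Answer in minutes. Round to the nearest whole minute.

72 minutes

Audio total: 128 + 384 = 512 kbps = 0.512 Mbps.
screen recording: 2.772 Mbps × 4560 s × 1.05 = 13272.3 Mb
drone footage reel: 84.572 Mbps × 780 s × 1.05 = 69264.5 Mb
concert recording: 39.662 Mbps × 6300 s × 1.05 = 262364.1 Mb
Total: 344900.9 Mb = 43112.6 MB.
At 80 Mbps: 344900.9 / 80 = 4311 s ≈ 71.9 minutes.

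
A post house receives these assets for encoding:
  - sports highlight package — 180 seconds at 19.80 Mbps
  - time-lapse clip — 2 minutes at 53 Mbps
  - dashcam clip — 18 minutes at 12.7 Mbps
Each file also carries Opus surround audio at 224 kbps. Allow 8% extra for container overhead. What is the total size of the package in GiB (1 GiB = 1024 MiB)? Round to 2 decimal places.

3.01 GiB

Audio: 224 kbps = 0.224 Mbps.
sports highlight package: 20.024 Mbps × 180 s × 1.08 = 3892.7 Mb
time-lapse clip: 53.224 Mbps × 120 s × 1.08 = 6897.8 Mb
dashcam clip: 12.924 Mbps × 1080 s × 1.08 = 15074.6 Mb
Total: 25865.0 Mb = 3233.1 MB.
= 3.011 GiB.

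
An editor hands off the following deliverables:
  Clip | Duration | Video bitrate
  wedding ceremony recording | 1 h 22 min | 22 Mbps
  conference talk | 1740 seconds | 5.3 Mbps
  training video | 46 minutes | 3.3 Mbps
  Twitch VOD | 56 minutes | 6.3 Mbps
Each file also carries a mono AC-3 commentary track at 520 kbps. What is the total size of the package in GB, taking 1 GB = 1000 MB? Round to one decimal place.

19.3 GB

Audio: 520 kbps = 0.520 Mbps.
wedding ceremony recording: 22.520 Mbps × 4920 s = 110798.4 Mb
conference talk: 5.820 Mbps × 1740 s = 10126.8 Mb
training video: 3.820 Mbps × 2760 s = 10543.2 Mb
Twitch VOD: 6.820 Mbps × 3360 s = 22915.2 Mb
Total: 154383.6 Mb = 19298.0 MB.
= 19.30 GB.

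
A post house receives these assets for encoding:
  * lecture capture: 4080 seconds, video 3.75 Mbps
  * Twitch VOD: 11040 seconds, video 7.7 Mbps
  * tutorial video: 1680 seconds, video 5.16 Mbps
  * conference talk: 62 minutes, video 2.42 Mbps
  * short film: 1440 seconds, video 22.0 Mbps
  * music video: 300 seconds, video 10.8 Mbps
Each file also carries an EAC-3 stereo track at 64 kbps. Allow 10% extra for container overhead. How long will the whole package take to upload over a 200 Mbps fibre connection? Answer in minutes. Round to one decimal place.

Audio: 64 kbps = 0.064 Mbps.
lecture capture: 3.814 Mbps × 4080 s × 1.10 = 17117.2 Mb
Twitch VOD: 7.764 Mbps × 11040 s × 1.10 = 94286.0 Mb
tutorial video: 5.224 Mbps × 1680 s × 1.10 = 9654.0 Mb
conference talk: 2.484 Mbps × 3720 s × 1.10 = 10164.5 Mb
short film: 22.064 Mbps × 1440 s × 1.10 = 34949.4 Mb
music video: 10.864 Mbps × 300 s × 1.10 = 3585.1 Mb
Total: 169756.2 Mb = 21219.5 MB.
At 200 Mbps: 169756.2 / 200 = 849 s ≈ 14.1 minutes.

14.1 minutes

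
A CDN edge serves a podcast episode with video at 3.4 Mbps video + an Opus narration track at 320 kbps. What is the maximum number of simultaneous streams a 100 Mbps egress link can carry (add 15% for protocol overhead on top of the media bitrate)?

23

Audio: 320 kbps = 0.320 Mbps.
Per-viewer media rate: 3.720 Mbps.
On the wire with 15% overhead: 4.278 Mbps.
100 Mbps = 100.0 Mbps; 100.0 / 4.278 = 23.38 → 23 viewers.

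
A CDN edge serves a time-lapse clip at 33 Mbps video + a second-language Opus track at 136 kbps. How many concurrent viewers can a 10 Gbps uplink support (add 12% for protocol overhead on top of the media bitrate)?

269

Audio: 136 kbps = 0.136 Mbps.
Per-viewer media rate: 33.136 Mbps.
On the wire with 12% overhead: 37.112 Mbps.
10 Gbps = 10,000 Mbps; 10,000 / 37.112 = 269.45 → 269 viewers.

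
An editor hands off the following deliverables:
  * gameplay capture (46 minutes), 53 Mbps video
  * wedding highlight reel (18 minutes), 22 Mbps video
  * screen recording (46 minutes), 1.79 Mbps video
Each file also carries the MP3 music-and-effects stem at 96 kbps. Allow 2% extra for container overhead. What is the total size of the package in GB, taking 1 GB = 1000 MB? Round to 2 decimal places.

Audio: 96 kbps = 0.096 Mbps.
gameplay capture: 53.096 Mbps × 2760 s × 1.02 = 149475.9 Mb
wedding highlight reel: 22.096 Mbps × 1080 s × 1.02 = 24341.0 Mb
screen recording: 1.886 Mbps × 2760 s × 1.02 = 5309.5 Mb
Total: 179126.3 Mb = 22390.8 MB.
= 22.39 GB.

22.39 GB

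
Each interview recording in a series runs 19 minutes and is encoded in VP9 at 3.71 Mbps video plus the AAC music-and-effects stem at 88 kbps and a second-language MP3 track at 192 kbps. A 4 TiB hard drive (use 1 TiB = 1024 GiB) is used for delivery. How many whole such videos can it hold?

7735

19 min = 1140 s
Audio total: 88 + 192 = 280 kbps = 0.280 Mbps.
Total bitrate: 3.990 Mbps.
Per item: 3.990 Mbps × 1140 s = 4,549 Mb = 568.6 MB.
Capacity: 4 TiB = 35,184,372 Mb; 7735.21 items → 7735 complete.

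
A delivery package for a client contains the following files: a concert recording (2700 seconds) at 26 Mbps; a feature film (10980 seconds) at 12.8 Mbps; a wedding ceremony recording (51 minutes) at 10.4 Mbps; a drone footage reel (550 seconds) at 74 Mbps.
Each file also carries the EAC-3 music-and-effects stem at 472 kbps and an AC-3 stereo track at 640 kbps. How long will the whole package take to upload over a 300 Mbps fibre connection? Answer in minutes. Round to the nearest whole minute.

17 minutes

Audio total: 472 + 640 = 1112 kbps = 1.112 Mbps.
concert recording: 27.112 Mbps × 2700 s = 73202.4 Mb
feature film: 13.912 Mbps × 10980 s = 152753.8 Mb
wedding ceremony recording: 11.512 Mbps × 3060 s = 35226.7 Mb
drone footage reel: 75.112 Mbps × 550 s = 41311.6 Mb
Total: 302494.5 Mb = 37811.8 MB.
At 300 Mbps: 302494.5 / 300 = 1008 s ≈ 16.8 minutes.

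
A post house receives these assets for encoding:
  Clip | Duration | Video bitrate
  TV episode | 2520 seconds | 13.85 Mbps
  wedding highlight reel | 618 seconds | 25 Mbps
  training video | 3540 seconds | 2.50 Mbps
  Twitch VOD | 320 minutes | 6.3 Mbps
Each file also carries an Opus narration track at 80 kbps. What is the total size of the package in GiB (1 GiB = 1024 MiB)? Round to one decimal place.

Audio: 80 kbps = 0.080 Mbps.
TV episode: 13.930 Mbps × 2520 s = 35103.6 Mb
wedding highlight reel: 25.080 Mbps × 618 s = 15499.4 Mb
training video: 2.580 Mbps × 3540 s = 9133.2 Mb
Twitch VOD: 6.380 Mbps × 19200 s = 122496.0 Mb
Total: 182232.2 Mb = 22779.0 MB.
= 21.21 GiB.

21.2 GiB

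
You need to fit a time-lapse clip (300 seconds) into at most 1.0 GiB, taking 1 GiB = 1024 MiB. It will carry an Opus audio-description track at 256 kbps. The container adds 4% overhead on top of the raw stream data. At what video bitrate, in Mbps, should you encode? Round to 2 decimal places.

Budget: 1.0 GiB = 8589.9 Mb.
Stream payload after overhead: 8589.9 / 1.04 = 8259.6 Mb.
Total bitrate budget: 8259.6 Mb / 300 s = 27.532 Mbps.
Audio: 256 kbps = 0.256 Mbps.
Video: 27.532 − 0.256 = 27.276 Mbps.

27.28 Mbps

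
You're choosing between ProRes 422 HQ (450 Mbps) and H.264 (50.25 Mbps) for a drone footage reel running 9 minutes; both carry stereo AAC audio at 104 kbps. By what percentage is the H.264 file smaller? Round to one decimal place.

9 min = 540 s
Audio: 104 kbps = 0.104 Mbps.
ProRes 422 HQ: 450.104 Mbps × 540 s = 243056.2 Mb = 30.382 GB.
H.264: 50.354 Mbps × 540 s = 27191.2 Mb = 3.399 GB.
Reduction: (1 − 3.399/30.382) × 100 = 88.81%.

88.8%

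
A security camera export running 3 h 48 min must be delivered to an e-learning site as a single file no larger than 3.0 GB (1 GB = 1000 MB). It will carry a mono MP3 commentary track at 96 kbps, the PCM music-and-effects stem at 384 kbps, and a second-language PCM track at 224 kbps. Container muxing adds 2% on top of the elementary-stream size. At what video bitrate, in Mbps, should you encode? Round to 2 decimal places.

1.02 Mbps

Budget: 3.0 GB = 24000.0 Mb.
Stream payload after overhead: 24000.0 / 1.02 = 23529.4 Mb.
3 h 48 min = 228 min = 13680 s
Total bitrate budget: 23529.4 Mb / 13680 s = 1.720 Mbps.
Audio total: 96 + 384 + 224 = 704 kbps = 0.704 Mbps.
Video: 1.720 − 0.704 = 1.016 Mbps.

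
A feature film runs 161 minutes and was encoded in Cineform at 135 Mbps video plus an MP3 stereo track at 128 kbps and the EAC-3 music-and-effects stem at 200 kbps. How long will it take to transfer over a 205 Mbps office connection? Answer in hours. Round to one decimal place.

1.8 hours

161 min = 9660 s
Audio total: 128 + 200 = 328 kbps = 0.328 Mbps.
Total bitrate: 135.328 Mbps.
File: 135.328 Mbps × 9660 s = 1307268.5 Mb.
At 205 Mbps: 1307268.5 / 205 = 6376.9 s ≈ 1.77 hours.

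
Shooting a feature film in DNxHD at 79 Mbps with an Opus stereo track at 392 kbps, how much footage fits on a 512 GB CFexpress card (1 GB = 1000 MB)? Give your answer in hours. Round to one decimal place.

Audio: 392 kbps = 0.392 Mbps.
Total bitrate: 79 + 0.392 = 79.392 Mbps.
Capacity: 512 GB = 4,096,000 Mb.
Recording time: 4,096,000 / 79.392 = 51,592 s ≈ 14.3 hours.

14.3 hours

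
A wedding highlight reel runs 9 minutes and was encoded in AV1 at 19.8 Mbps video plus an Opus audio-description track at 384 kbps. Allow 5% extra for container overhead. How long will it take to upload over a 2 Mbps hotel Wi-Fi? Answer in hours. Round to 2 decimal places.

1.59 hours

9 min = 540 s
Audio: 384 kbps = 0.384 Mbps.
Total bitrate: 20.184 Mbps.
File: 20.184 Mbps × 540 s = 10899.4 Mb.
With 5% container overhead: ×1.05. → 11444.3 Mb.
At 2 Mbps: 11444.3 / 2 = 5722.2 s ≈ 1.59 hours.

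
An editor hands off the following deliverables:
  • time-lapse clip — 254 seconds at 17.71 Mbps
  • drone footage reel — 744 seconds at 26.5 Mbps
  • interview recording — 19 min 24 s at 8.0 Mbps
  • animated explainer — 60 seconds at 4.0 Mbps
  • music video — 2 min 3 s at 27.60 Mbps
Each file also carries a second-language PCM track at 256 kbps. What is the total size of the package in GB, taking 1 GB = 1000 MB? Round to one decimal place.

4.7 GB

Audio: 256 kbps = 0.256 Mbps.
time-lapse clip: 17.966 Mbps × 254 s = 4563.4 Mb
drone footage reel: 26.756 Mbps × 744 s = 19906.5 Mb
interview recording: 8.256 Mbps × 1164 s = 9610.0 Mb
animated explainer: 4.256 Mbps × 60 s = 255.4 Mb
music video: 27.856 Mbps × 123 s = 3426.3 Mb
Total: 37761.5 Mb = 4720.2 MB.
= 4.720 GB.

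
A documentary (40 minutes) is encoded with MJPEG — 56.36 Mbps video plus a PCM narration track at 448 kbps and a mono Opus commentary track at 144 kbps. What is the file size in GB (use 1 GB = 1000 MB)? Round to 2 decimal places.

17.09 GB

40 min = 2400 s
Audio total: 448 + 144 = 592 kbps = 0.592 Mbps.
Total bitrate: 56.36 + 0.592 = 56.952 Mbps.
Stream data: 56.952 Mbps × 2400 s = 136684.8 Mb.
136,685 Mb ÷ 8 = 17,086 MB → 17.09 GB.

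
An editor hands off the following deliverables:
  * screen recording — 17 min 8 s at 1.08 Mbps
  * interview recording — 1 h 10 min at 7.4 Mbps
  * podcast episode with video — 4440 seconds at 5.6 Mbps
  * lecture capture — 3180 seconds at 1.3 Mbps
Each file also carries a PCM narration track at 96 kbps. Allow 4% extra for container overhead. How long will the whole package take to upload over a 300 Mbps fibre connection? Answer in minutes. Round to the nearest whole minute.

4 minutes

Audio: 96 kbps = 0.096 Mbps.
screen recording: 1.176 Mbps × 1028 s × 1.04 = 1257.3 Mb
interview recording: 7.496 Mbps × 4200 s × 1.04 = 32742.5 Mb
podcast episode with video: 5.696 Mbps × 4440 s × 1.04 = 26301.8 Mb
lecture capture: 1.396 Mbps × 3180 s × 1.04 = 4616.9 Mb
Total: 64918.5 Mb = 8114.8 MB.
At 300 Mbps: 64918.5 / 300 = 216 s ≈ 3.61 minutes.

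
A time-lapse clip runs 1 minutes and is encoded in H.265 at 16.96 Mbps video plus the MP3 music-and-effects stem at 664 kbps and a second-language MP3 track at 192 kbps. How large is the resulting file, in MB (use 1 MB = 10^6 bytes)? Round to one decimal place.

133.6 MB

Audio total: 664 + 192 = 856 kbps = 0.856 Mbps.
Total bitrate: 16.96 + 0.856 = 17.816 Mbps.
Stream data: 17.816 Mbps × 60 s = 1069.0 Mb.
1,069 Mb ÷ 8 = 133.6 MB → 133.6 MB.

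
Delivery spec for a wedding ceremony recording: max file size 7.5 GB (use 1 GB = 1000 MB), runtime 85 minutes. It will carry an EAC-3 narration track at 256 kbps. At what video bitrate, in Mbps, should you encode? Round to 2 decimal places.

Budget: 7.5 GB = 60000.0 Mb.
85 min = 5100 s
Total bitrate budget: 60000.0 Mb / 5100 s = 11.765 Mbps.
Audio: 256 kbps = 0.256 Mbps.
Video: 11.765 − 0.256 = 11.509 Mbps.

11.51 Mbps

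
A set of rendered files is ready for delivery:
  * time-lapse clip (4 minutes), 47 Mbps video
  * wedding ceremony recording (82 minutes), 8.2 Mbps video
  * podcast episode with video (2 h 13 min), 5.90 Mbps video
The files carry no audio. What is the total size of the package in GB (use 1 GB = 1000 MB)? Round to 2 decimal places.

12.34 GB

time-lapse clip: 47.000 Mbps × 240 s = 11280.0 Mb
wedding ceremony recording: 8.200 Mbps × 4920 s = 40344.0 Mb
podcast episode with video: 5.900 Mbps × 7980 s = 47082.0 Mb
Total: 98706.0 Mb = 12338.2 MB.
= 12.34 GB.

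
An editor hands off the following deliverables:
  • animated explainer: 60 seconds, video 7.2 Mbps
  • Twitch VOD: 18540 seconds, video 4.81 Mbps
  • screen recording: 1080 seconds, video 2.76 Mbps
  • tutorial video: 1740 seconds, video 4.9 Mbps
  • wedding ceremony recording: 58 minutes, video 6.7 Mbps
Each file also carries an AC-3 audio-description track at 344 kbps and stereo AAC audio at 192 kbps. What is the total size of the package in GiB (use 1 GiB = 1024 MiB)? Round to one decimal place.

16.0 GiB

Audio total: 344 + 192 = 536 kbps = 0.536 Mbps.
animated explainer: 7.736 Mbps × 60 s = 464.2 Mb
Twitch VOD: 5.346 Mbps × 18540 s = 99114.8 Mb
screen recording: 3.296 Mbps × 1080 s = 3559.7 Mb
tutorial video: 5.436 Mbps × 1740 s = 9458.6 Mb
wedding ceremony recording: 7.236 Mbps × 3480 s = 25181.3 Mb
Total: 137778.6 Mb = 17222.3 MB.
= 16.04 GiB.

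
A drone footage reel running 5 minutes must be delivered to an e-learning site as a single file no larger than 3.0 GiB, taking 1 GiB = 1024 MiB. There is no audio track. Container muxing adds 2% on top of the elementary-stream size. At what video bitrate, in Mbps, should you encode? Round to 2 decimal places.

84.22 Mbps

Budget: 3.0 GiB = 25769.8 Mb.
Stream payload after overhead: 25769.8 / 1.02 = 25264.5 Mb.
5 min = 300 s
Total bitrate budget: 25264.5 Mb / 300 s = 84.215 Mbps.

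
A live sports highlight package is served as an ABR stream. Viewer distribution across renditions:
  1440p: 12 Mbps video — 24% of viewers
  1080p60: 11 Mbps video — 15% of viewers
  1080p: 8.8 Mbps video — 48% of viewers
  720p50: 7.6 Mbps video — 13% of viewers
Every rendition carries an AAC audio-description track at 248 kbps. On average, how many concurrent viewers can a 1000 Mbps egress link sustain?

100

Audio: 248 kbps = 0.248 Mbps.
Average per-viewer bitrate: 0.24×12.248 + 0.15×11.248 + 0.48×9.048 + 0.13×7.848 = 9.990 Mbps.
1000 Mbps = 1,000 Mbps; 1,000 / 9.990 = 100.10 → 100.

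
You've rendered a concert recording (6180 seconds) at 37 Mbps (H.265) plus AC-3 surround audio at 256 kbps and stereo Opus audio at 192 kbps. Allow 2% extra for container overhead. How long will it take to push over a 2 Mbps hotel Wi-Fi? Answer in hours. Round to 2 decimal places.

32.79 hours

Audio total: 256 + 192 = 448 kbps = 0.448 Mbps.
Total bitrate: 37.448 Mbps.
File: 37.448 Mbps × 6180 s = 231428.6 Mb.
With 2% container overhead: ×1.02. → 236057.2 Mb.
At 2 Mbps: 236057.2 / 2 = 118028.6 s ≈ 32.8 hours.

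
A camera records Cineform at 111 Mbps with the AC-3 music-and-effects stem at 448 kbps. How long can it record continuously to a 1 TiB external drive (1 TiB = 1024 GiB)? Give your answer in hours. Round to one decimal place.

21.9 hours

Audio: 448 kbps = 0.448 Mbps.
Total bitrate: 111 + 0.448 = 111.448 Mbps.
Capacity: 1 TiB = 8,796,093 Mb.
Recording time: 8,796,093 / 111.448 = 78,926 s ≈ 21.9 hours.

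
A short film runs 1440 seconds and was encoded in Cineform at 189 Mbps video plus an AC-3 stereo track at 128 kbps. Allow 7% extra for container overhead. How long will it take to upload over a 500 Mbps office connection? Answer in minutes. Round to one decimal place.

9.7 minutes

Audio: 128 kbps = 0.128 Mbps.
Total bitrate: 189.128 Mbps.
File: 189.128 Mbps × 1440 s = 272344.3 Mb.
With 7% container overhead: ×1.07. → 291408.4 Mb.
At 500 Mbps: 291408.4 / 500 = 582.8 s ≈ 9.71 minutes.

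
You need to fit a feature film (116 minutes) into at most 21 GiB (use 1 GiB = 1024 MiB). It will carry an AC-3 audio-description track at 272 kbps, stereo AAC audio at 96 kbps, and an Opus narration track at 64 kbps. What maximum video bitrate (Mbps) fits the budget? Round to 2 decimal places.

Budget: 21 GiB = 180388.6 Mb.
116 min = 6960 s
Total bitrate budget: 180388.6 Mb / 6960 s = 25.918 Mbps.
Audio total: 272 + 96 + 64 = 432 kbps = 0.432 Mbps.
Video: 25.918 − 0.432 = 25.486 Mbps.

25.49 Mbps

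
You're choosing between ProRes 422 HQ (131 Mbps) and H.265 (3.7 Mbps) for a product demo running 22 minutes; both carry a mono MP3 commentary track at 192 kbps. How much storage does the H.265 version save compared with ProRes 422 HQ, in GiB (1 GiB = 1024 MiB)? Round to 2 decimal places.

19.56 GiB

22 min = 1320 s
Audio: 192 kbps = 0.192 Mbps.
ProRes 422 HQ: 131.192 Mbps × 1320 s = 173173.4 Mb = 20.160 GiB.
H.265: 3.892 Mbps × 1320 s = 5137.4 Mb = 0.598 GiB.
Saving: 20.160 − 0.598 = 19.562 GiB.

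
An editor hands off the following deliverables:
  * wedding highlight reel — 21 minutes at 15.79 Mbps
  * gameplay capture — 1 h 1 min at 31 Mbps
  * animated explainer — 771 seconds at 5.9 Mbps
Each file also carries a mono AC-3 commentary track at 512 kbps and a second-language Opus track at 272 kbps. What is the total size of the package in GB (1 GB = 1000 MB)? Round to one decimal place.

Audio total: 512 + 272 = 784 kbps = 0.784 Mbps.
wedding highlight reel: 16.574 Mbps × 1260 s = 20883.2 Mb
gameplay capture: 31.784 Mbps × 3660 s = 116329.4 Mb
animated explainer: 6.684 Mbps × 771 s = 5153.4 Mb
Total: 142366.0 Mb = 17795.8 MB.
= 17.80 GB.

17.8 GB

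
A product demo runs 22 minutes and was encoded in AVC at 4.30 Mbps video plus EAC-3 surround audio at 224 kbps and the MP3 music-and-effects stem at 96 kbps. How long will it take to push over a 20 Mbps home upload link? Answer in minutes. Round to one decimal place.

5.1 minutes

22 min = 1320 s
Audio total: 224 + 96 = 320 kbps = 0.320 Mbps.
Total bitrate: 4.620 Mbps.
File: 4.620 Mbps × 1320 s = 6098.4 Mb.
At 20 Mbps: 6098.4 / 20 = 304.9 s ≈ 5.08 minutes.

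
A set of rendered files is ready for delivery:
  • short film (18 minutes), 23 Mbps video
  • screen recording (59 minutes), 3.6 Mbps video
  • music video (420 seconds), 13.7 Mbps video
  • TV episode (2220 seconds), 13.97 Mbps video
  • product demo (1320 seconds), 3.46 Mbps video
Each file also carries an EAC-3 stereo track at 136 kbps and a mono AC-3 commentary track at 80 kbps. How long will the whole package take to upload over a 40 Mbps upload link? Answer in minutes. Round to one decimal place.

33.7 minutes

Audio total: 136 + 80 = 216 kbps = 0.216 Mbps.
short film: 23.216 Mbps × 1080 s = 25073.3 Mb
screen recording: 3.816 Mbps × 3540 s = 13508.6 Mb
music video: 13.916 Mbps × 420 s = 5844.7 Mb
TV episode: 14.186 Mbps × 2220 s = 31492.9 Mb
product demo: 3.676 Mbps × 1320 s = 4852.3 Mb
Total: 80771.9 Mb = 10096.5 MB.
At 40 Mbps: 80771.9 / 40 = 2019 s ≈ 33.7 minutes.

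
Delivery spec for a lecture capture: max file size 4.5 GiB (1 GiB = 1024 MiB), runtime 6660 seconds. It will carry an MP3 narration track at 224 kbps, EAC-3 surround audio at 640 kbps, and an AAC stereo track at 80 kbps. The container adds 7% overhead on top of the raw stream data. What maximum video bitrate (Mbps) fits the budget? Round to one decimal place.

Budget: 4.5 GiB = 38654.7 Mb.
Stream payload after overhead: 38654.7 / 1.07 = 36125.9 Mb.
Total bitrate budget: 36125.9 Mb / 6660 s = 5.424 Mbps.
Audio total: 224 + 640 + 80 = 944 kbps = 0.944 Mbps.
Video: 5.424 − 0.944 = 4.480 Mbps.

4.5 Mbps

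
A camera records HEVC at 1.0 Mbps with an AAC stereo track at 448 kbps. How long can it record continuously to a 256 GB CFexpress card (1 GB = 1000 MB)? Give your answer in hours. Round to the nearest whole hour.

393 hours

Audio: 448 kbps = 0.448 Mbps.
Total bitrate: 1.0 + 0.448 = 1.448 Mbps.
Capacity: 256 GB = 2,048,000 Mb.
Recording time: 2,048,000 / 1.448 = 1,414,365 s ≈ 393 hours.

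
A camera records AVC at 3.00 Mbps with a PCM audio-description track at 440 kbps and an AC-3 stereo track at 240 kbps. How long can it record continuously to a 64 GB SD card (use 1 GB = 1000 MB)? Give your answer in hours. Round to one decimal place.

Audio total: 440 + 240 = 680 kbps = 0.680 Mbps.
Total bitrate: 3.00 + 0.680 = 3.680 Mbps.
Capacity: 64 GB = 512,000 Mb.
Recording time: 512,000 / 3.680 = 139,130 s ≈ 38.6 hours.

38.6 hours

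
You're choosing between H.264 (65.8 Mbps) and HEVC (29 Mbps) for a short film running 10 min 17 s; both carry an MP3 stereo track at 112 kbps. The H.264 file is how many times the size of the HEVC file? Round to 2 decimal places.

10 min 17 s = 617 s
Audio: 112 kbps = 0.112 Mbps.
H.264: 65.912 Mbps × 617 s = 40667.7 Mb = 5.083 GB.
HEVC: 29.112 Mbps × 617 s = 17962.1 Mb = 2.245 GB.
Ratio: 5.083 / 2.245 = 2.264.

2.26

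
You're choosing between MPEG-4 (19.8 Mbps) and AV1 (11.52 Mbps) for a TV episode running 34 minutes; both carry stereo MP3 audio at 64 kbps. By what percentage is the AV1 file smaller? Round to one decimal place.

34 min = 2040 s
Audio: 64 kbps = 0.064 Mbps.
MPEG-4: 19.864 Mbps × 2040 s = 40522.6 Mb = 5.065 GB.
AV1: 11.584 Mbps × 2040 s = 23631.4 Mb = 2.954 GB.
Reduction: (1 − 2.954/5.065) × 100 = 41.68%.

41.7%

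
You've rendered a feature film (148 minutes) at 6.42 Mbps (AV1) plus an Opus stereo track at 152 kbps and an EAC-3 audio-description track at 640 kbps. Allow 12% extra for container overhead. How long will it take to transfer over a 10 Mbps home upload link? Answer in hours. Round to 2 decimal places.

148 min = 8880 s
Audio total: 152 + 640 = 792 kbps = 0.792 Mbps.
Total bitrate: 7.212 Mbps.
File: 7.212 Mbps × 8880 s = 64042.6 Mb.
With 12% container overhead: ×1.12. → 71727.7 Mb.
At 10 Mbps: 71727.7 / 10 = 7172.8 s ≈ 1.99 hours.

1.99 hours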